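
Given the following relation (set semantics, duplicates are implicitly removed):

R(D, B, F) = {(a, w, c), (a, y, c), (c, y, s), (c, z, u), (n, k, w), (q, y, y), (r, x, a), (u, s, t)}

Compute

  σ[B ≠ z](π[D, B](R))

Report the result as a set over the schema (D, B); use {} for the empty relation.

{(a, w), (a, y), (c, y), (n, k), (q, y), (r, x), (u, s)}

Projecting to D, B: {(a, w), (a, y), (c, y), (c, z), (n, k), (q, y), (r, x), (u, s)}
Selection B ≠ z: {(a, w), (a, y), (c, y), (n, k), (q, y), (r, x), (u, s)}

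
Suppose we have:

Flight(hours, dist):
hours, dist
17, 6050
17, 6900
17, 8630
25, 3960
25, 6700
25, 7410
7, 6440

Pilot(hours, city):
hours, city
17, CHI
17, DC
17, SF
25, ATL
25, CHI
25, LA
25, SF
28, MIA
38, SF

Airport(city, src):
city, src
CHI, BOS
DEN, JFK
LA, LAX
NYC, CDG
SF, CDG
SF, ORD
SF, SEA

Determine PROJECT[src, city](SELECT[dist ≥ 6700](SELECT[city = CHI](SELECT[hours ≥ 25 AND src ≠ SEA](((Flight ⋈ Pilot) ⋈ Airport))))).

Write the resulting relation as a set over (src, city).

Flight ⋈ Pilot (natural join on hours): {(17, 6050, CHI), (17, 6050, DC), (17, 6050, SF), (17, 6900, CHI), (17, 6900, DC), (17, 6900, SF), (17, 8630, CHI), (17, 8630, DC), (17, 8630, SF), (25, 3960, ATL), (25, 3960, CHI), (25, 3960, LA), (25, 3960, SF), (25, 6700, ATL), (25, 6700, CHI), (25, 6700, LA), (25, 6700, SF), (25, 7410, ATL), (25, 7410, CHI), (25, 7410, LA), (25, 7410, SF)}
(Flight ⋈ Pilot) ⋈ Airport (natural join on city): {(17, 6050, CHI, BOS), (17, 6050, SF, CDG), (17, 6050, SF, ORD), (17, 6050, SF, SEA), (17, 6900, CHI, BOS), (17, 6900, SF, CDG), (17, 6900, SF, ORD), (17, 6900, SF, SEA), (17, 8630, CHI, BOS), (17, 8630, SF, CDG), (17, 8630, SF, ORD), (17, 8630, SF, SEA), (25, 3960, CHI, BOS), (25, 3960, LA, LAX), (25, 3960, SF, CDG), (25, 3960, SF, ORD), (25, 3960, SF, SEA), (25, 6700, CHI, BOS), (25, 6700, LA, LAX), (25, 6700, SF, CDG), (25, 6700, SF, ORD), (25, 6700, SF, SEA), (25, 7410, CHI, BOS), (25, 7410, LA, LAX), (25, 7410, SF, CDG), (25, 7410, SF, ORD), (25, 7410, SF, SEA)}
Apply σ_{hours ≥ 25 AND src ≠ SEA}; surviving tuples: {(25, 3960, CHI, BOS), (25, 3960, LA, LAX), (25, 3960, SF, CDG), (25, 3960, SF, ORD), (25, 6700, CHI, BOS), (25, 6700, LA, LAX), (25, 6700, SF, CDG), (25, 6700, SF, ORD), (25, 7410, CHI, BOS), (25, 7410, LA, LAX), (25, 7410, SF, CDG), (25, 7410, SF, ORD)}
Apply σ_{city = CHI}; surviving tuples: {(25, 3960, CHI, BOS), (25, 6700, CHI, BOS), (25, 7410, CHI, BOS)}
Apply σ_{dist ≥ 6700}; surviving tuples: {(25, 6700, CHI, BOS), (25, 7410, CHI, BOS)}
Keep only column(s) src, city (1 duplicate(s) eliminated): {(BOS, CHI)}

{(BOS, CHI)}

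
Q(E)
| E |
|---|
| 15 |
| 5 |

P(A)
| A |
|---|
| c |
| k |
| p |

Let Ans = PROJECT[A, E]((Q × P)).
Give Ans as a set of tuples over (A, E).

Q × P: Cartesian product, 2·3 = 6 tuples over (E, A).
π_{A, E} gives {(c, 15), (c, 5), (k, 15), (k, 5), (p, 15), (p, 5)}.

{(c, 15), (c, 5), (k, 15), (k, 5), (p, 15), (p, 5)}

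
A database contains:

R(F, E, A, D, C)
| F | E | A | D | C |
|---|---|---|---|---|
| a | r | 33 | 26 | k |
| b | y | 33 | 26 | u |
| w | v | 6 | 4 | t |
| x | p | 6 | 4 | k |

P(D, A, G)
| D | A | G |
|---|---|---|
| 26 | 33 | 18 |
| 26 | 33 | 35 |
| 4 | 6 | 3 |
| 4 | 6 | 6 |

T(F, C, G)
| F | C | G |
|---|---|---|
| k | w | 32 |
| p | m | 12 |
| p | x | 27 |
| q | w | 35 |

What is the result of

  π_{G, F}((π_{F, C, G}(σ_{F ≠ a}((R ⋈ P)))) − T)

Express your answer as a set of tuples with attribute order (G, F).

Joining R and P on A, D yields {(a, r, 33, 26, k, 18), (a, r, 33, 26, k, 35), (b, y, 33, 26, u, 18), (b, y, 33, 26, u, 35), (w, v, 6, 4, t, 3), (w, v, 6, 4, t, 6), (x, p, 6, 4, k, 3), (x, p, 6, 4, k, 6)}.
Filtering on F ≠ a leaves {(b, y, 33, 26, u, 18), (b, y, 33, 26, u, 35), (w, v, 6, 4, t, 3), (w, v, 6, 4, t, 6), (x, p, 6, 4, k, 3), (x, p, 6, 4, k, 6)}.
Projecting to F, C, G: {(b, u, 18), (b, u, 35), (w, t, 3), (w, t, 6), (x, k, 3), (x, k, 6)}
Taking the difference: {(b, u, 18), (b, u, 35), (w, t, 3), (w, t, 6), (x, k, 3), (x, k, 6)}
Projecting to G, F: {(18, b), (3, w), (3, x), (35, b), (6, w), (6, x)}

{(18, b), (3, w), (3, x), (35, b), (6, w), (6, x)}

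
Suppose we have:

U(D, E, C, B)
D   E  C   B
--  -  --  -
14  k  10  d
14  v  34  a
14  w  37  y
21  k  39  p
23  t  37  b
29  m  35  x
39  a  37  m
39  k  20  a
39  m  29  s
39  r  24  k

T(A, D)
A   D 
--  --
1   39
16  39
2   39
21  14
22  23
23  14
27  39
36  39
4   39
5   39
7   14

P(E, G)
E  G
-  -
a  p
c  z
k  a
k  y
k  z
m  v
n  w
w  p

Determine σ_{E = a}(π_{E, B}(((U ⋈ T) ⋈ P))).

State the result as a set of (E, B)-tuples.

{(a, m)}

Natural join on D: {(14, k, 10, d, 21), (14, k, 10, d, 23), (14, k, 10, d, 7), (14, v, 34, a, 21), (14, v, 34, a, 23), (14, v, 34, a, 7), (14, w, 37, y, 21), (14, w, 37, y, 23), (14, w, 37, y, 7), (23, t, 37, b, 22), (39, a, 37, m, 1), (39, a, 37, m, 16), (39, a, 37, m, 2), (39, a, 37, m, 27), (39, a, 37, m, 36), (39, a, 37, m, 4), (39, a, 37, m, 5), (39, k, 20, a, 1), (39, k, 20, a, 16), (39, k, 20, a, 2), (39, k, 20, a, 27), (39, k, 20, a, 36), (39, k, 20, a, 4), (39, k, 20, a, 5), (39, m, 29, s, 1), (39, m, 29, s, 16), (39, m, 29, s, 2), (39, m, 29, s, 27), (39, m, 29, s, 36), (39, m, 29, s, 4), (39, m, 29, s, 5), (39, r, 24, k, 1), (39, r, 24, k, 16), (39, r, 24, k, 2), (39, r, 24, k, 27), (39, r, 24, k, 36), (39, r, 24, k, 4), (39, r, 24, k, 5)}
Natural join on E: {(14, k, 10, d, 21, a), (14, k, 10, d, 21, y), (14, k, 10, d, 21, z), (14, k, 10, d, 23, a), (14, k, 10, d, 23, y), (14, k, 10, d, 23, z), (14, k, 10, d, 7, a), (14, k, 10, d, 7, y), (14, k, 10, d, 7, z), (14, w, 37, y, 21, p), (14, w, 37, y, 23, p), (14, w, 37, y, 7, p), (39, a, 37, m, 1, p), (39, a, 37, m, 16, p), (39, a, 37, m, 2, p), (39, a, 37, m, 27, p), (39, a, 37, m, 36, p), (39, a, 37, m, 4, p), (39, a, 37, m, 5, p), (39, k, 20, a, 1, a), (39, k, 20, a, 1, y), (39, k, 20, a, 1, z), (39, k, 20, a, 16, a), (39, k, 20, a, 16, y), (39, k, 20, a, 16, z), (39, k, 20, a, 2, a), (39, k, 20, a, 2, y), (39, k, 20, a, 2, z), (39, k, 20, a, 27, a), (39, k, 20, a, 27, y), (39, k, 20, a, 27, z), (39, k, 20, a, 36, a), (39, k, 20, a, 36, y), (39, k, 20, a, 36, z), (39, k, 20, a, 4, a), (39, k, 20, a, 4, y), (39, k, 20, a, 4, z), (39, k, 20, a, 5, a), (39, k, 20, a, 5, y), (39, k, 20, a, 5, z), (39, m, 29, s, 1, v), (39, m, 29, s, 16, v), (39, m, 29, s, 2, v), (39, m, 29, s, 27, v), (39, m, 29, s, 36, v), (39, m, 29, s, 4, v), (39, m, 29, s, 5, v)}
π_{E, B} gives {(a, m), (k, a), (k, d), (m, s), (w, y)} (42 duplicate(s) eliminated).
σ[E = a]: keep tuples satisfying E = a → {(a, m)}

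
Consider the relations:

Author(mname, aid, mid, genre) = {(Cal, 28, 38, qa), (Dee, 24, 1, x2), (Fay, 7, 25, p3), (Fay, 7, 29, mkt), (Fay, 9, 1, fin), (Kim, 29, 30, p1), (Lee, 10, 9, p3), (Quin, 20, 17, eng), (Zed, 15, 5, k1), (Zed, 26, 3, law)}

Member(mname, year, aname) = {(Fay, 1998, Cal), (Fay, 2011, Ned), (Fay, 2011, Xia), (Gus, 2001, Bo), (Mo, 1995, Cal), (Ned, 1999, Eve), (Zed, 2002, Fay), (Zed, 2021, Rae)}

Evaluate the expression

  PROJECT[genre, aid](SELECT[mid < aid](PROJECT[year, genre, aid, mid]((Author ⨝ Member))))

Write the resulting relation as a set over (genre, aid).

{(fin, 9), (k1, 15), (law, 26)}

Natural join on mname: {(Fay, 7, 25, p3, 1998, Cal), (Fay, 7, 25, p3, 2011, Ned), (Fay, 7, 25, p3, 2011, Xia), (Fay, 7, 29, mkt, 1998, Cal), (Fay, 7, 29, mkt, 2011, Ned), (Fay, 7, 29, mkt, 2011, Xia), (Fay, 9, 1, fin, 1998, Cal), (Fay, 9, 1, fin, 2011, Ned), (Fay, 9, 1, fin, 2011, Xia), (Zed, 15, 5, k1, 2002, Fay), (Zed, 15, 5, k1, 2021, Rae), (Zed, 26, 3, law, 2002, Fay), (Zed, 26, 3, law, 2021, Rae)}
Keep only column(s) year, genre, aid, mid (3 duplicate(s) eliminated): {(1998, fin, 9, 1), (1998, mkt, 7, 29), (1998, p3, 7, 25), (2002, k1, 15, 5), (2002, law, 26, 3), (2011, fin, 9, 1), (2011, mkt, 7, 29), (2011, p3, 7, 25), (2021, k1, 15, 5), (2021, law, 26, 3)}
Selection mid < aid: {(1998, fin, 9, 1), (2002, k1, 15, 5), (2002, law, 26, 3), (2011, fin, 9, 1), (2021, k1, 15, 5), (2021, law, 26, 3)}
Keep only column(s) genre, aid (3 duplicate(s) eliminated): {(fin, 9), (k1, 15), (law, 26)}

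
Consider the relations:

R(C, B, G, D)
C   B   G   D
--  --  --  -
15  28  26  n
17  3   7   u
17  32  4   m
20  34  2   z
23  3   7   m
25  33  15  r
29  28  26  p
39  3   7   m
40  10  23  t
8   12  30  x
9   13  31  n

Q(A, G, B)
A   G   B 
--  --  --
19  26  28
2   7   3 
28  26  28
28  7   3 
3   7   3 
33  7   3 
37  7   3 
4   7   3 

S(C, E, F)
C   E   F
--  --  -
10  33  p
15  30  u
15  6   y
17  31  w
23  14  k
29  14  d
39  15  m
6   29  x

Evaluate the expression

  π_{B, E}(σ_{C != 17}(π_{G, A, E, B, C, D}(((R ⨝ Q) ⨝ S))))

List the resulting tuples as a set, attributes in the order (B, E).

{(28, 14), (28, 30), (28, 6), (3, 14), (3, 15)}

R ⋈ Q (natural join on B, G): {(15, 28, 26, n, 19), (15, 28, 26, n, 28), (17, 3, 7, u, 2), (17, 3, 7, u, 28), (17, 3, 7, u, 3), (17, 3, 7, u, 33), (17, 3, 7, u, 37), (17, 3, 7, u, 4), (23, 3, 7, m, 2), (23, 3, 7, m, 28), (23, 3, 7, m, 3), (23, 3, 7, m, 33), (23, 3, 7, m, 37), (23, 3, 7, m, 4), (29, 28, 26, p, 19), (29, 28, 26, p, 28), (39, 3, 7, m, 2), (39, 3, 7, m, 28), (39, 3, 7, m, 3), (39, 3, 7, m, 33), (39, 3, 7, m, 37), (39, 3, 7, m, 4)}
(R ⨝ Q) ⋈ S (natural join on C): {(15, 28, 26, n, 19, 30, u), (15, 28, 26, n, 19, 6, y), (15, 28, 26, n, 28, 30, u), (15, 28, 26, n, 28, 6, y), (17, 3, 7, u, 2, 31, w), (17, 3, 7, u, 28, 31, w), (17, 3, 7, u, 3, 31, w), (17, 3, 7, u, 33, 31, w), (17, 3, 7, u, 37, 31, w), (17, 3, 7, u, 4, 31, w), (23, 3, 7, m, 2, 14, k), (23, 3, 7, m, 28, 14, k), (23, 3, 7, m, 3, 14, k), (23, 3, 7, m, 33, 14, k), (23, 3, 7, m, 37, 14, k), (23, 3, 7, m, 4, 14, k), (29, 28, 26, p, 19, 14, d), (29, 28, 26, p, 28, 14, d), (39, 3, 7, m, 2, 15, m), (39, 3, 7, m, 28, 15, m), (39, 3, 7, m, 3, 15, m), (39, 3, 7, m, 33, 15, m), (39, 3, 7, m, 37, 15, m), (39, 3, 7, m, 4, 15, m)}
π_{G, A, E, B, C, D} gives {(26, 19, 14, 28, 29, p), (26, 19, 30, 28, 15, n), (26, 19, 6, 28, 15, n), (26, 28, 14, 28, 29, p), (26, 28, 30, 28, 15, n), (26, 28, 6, 28, 15, n), (7, 2, 14, 3, 23, m), (7, 2, 15, 3, 39, m), (7, 2, 31, 3, 17, u), (7, 28, 14, 3, 23, m), (7, 28, 15, 3, 39, m), (7, 28, 31, 3, 17, u), (7, 3, 14, 3, 23, m), (7, 3, 15, 3, 39, m), (7, 3, 31, 3, 17, u), (7, 33, 14, 3, 23, m), (7, 33, 15, 3, 39, m), (7, 33, 31, 3, 17, u), (7, 37, 14, 3, 23, m), (7, 37, 15, 3, 39, m), (7, 37, 31, 3, 17, u), (7, 4, 14, 3, 23, m), (7, 4, 15, 3, 39, m), (7, 4, 31, 3, 17, u)}.
σ[C != 17]: keep tuples satisfying C != 17 → {(26, 19, 14, 28, 29, p), (26, 19, 30, 28, 15, n), (26, 19, 6, 28, 15, n), (26, 28, 14, 28, 29, p), (26, 28, 30, 28, 15, n), (26, 28, 6, 28, 15, n), (7, 2, 14, 3, 23, m), (7, 2, 15, 3, 39, m), (7, 28, 14, 3, 23, m), (7, 28, 15, 3, 39, m), (7, 3, 14, 3, 23, m), (7, 3, 15, 3, 39, m), (7, 33, 14, 3, 23, m), (7, 33, 15, 3, 39, m), (7, 37, 14, 3, 23, m), (7, 37, 15, 3, 39, m), (7, 4, 14, 3, 23, m), (7, 4, 15, 3, 39, m)}
π_{B, E} gives {(28, 14), (28, 30), (28, 6), (3, 14), (3, 15)} (13 duplicate(s) eliminated).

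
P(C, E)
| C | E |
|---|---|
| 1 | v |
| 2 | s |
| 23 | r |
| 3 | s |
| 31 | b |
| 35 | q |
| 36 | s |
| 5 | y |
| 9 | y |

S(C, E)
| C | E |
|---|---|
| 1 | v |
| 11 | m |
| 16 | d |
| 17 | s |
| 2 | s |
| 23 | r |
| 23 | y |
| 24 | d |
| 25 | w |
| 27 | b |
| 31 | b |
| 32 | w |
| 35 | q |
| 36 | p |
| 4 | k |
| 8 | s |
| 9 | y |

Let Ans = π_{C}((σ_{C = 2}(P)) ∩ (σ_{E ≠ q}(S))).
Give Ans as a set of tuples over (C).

{2}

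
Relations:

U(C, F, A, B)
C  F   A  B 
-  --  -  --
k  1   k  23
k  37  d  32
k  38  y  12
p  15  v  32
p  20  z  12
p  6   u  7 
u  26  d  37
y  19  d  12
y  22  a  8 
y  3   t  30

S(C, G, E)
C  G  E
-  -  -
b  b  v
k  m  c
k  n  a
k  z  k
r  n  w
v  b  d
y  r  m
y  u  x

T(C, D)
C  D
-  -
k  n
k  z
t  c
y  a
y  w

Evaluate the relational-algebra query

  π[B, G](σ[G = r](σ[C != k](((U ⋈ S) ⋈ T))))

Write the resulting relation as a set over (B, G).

{(12, r), (30, r), (8, r)}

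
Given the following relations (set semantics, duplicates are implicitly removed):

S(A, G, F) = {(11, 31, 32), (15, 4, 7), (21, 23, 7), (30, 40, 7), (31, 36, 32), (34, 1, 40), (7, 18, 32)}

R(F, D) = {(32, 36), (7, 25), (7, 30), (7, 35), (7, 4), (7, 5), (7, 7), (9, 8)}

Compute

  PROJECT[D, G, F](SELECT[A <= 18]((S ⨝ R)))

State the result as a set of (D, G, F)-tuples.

S ⋈ R (natural join on F): {(11, 31, 32, 36), (15, 4, 7, 25), (15, 4, 7, 30), (15, 4, 7, 35), (15, 4, 7, 4), (15, 4, 7, 5), (15, 4, 7, 7), (21, 23, 7, 25), (21, 23, 7, 30), (21, 23, 7, 35), (21, 23, 7, 4), (21, 23, 7, 5), (21, 23, 7, 7), (30, 40, 7, 25), (30, 40, 7, 30), (30, 40, 7, 35), (30, 40, 7, 4), (30, 40, 7, 5), (30, 40, 7, 7), (31, 36, 32, 36), (7, 18, 32, 36)}
σ[A <= 18]: keep tuples satisfying A <= 18 → {(11, 31, 32, 36), (15, 4, 7, 25), (15, 4, 7, 30), (15, 4, 7, 35), (15, 4, 7, 4), (15, 4, 7, 5), (15, 4, 7, 7), (7, 18, 32, 36)}
Keep only column(s) D, G, F: {(25, 4, 7), (30, 4, 7), (35, 4, 7), (36, 18, 32), (36, 31, 32), (4, 4, 7), (5, 4, 7), (7, 4, 7)}

{(25, 4, 7), (30, 4, 7), (35, 4, 7), (36, 18, 32), (36, 31, 32), (4, 4, 7), (5, 4, 7), (7, 4, 7)}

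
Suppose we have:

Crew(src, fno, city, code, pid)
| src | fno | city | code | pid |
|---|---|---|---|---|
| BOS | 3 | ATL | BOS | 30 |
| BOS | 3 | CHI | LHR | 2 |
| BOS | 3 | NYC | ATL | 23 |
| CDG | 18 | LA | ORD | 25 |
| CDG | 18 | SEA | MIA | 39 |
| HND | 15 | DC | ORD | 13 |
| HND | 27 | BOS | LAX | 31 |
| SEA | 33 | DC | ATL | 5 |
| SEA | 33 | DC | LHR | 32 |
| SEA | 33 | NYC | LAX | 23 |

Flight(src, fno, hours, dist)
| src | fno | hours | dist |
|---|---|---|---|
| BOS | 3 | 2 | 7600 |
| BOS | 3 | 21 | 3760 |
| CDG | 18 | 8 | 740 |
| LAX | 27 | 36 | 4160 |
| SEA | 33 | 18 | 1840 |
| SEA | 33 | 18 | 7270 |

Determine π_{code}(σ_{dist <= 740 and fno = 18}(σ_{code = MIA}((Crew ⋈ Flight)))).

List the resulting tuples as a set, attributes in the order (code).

Crew ⋈ Flight (natural join on src, fno): {(BOS, 3, ATL, BOS, 30, 2, 7600), (BOS, 3, ATL, BOS, 30, 21, 3760), (BOS, 3, CHI, LHR, 2, 2, 7600), (BOS, 3, CHI, LHR, 2, 21, 3760), (BOS, 3, NYC, ATL, 23, 2, 7600), (BOS, 3, NYC, ATL, 23, 21, 3760), (CDG, 18, LA, ORD, 25, 8, 740), (CDG, 18, SEA, MIA, 39, 8, 740), (SEA, 33, DC, ATL, 5, 18, 1840), (SEA, 33, DC, ATL, 5, 18, 7270), (SEA, 33, DC, LHR, 32, 18, 1840), (SEA, 33, DC, LHR, 32, 18, 7270), (SEA, 33, NYC, LAX, 23, 18, 1840), (SEA, 33, NYC, LAX, 23, 18, 7270)}
Selection code = MIA: {(CDG, 18, SEA, MIA, 39, 8, 740)}
Selection dist <= 740 and fno = 18: {(CDG, 18, SEA, MIA, 39, 8, 740)}
Keep only column(s) code: {MIA}

{MIA}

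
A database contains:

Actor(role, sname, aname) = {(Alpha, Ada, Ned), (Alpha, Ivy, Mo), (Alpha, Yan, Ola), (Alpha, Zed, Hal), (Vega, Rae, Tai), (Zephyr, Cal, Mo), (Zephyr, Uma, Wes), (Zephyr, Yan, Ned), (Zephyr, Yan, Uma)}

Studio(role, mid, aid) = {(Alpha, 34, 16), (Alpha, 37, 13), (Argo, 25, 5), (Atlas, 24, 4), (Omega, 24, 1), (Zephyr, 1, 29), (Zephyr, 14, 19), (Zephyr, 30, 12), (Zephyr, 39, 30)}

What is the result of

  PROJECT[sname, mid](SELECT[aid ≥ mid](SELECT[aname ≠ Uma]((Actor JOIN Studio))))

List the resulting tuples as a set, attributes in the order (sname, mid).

Joining Actor and Studio on role yields {(Alpha, Ada, Ned, 34, 16), (Alpha, Ada, Ned, 37, 13), (Alpha, Ivy, Mo, 34, 16), (Alpha, Ivy, Mo, 37, 13), (Alpha, Yan, Ola, 34, 16), (Alpha, Yan, Ola, 37, 13), (Alpha, Zed, Hal, 34, 16), (Alpha, Zed, Hal, 37, 13), (Zephyr, Cal, Mo, 1, 29), (Zephyr, Cal, Mo, 14, 19), (Zephyr, Cal, Mo, 30, 12), (Zephyr, Cal, Mo, 39, 30), (Zephyr, Uma, Wes, 1, 29), (Zephyr, Uma, Wes, 14, 19), (Zephyr, Uma, Wes, 30, 12), (Zephyr, Uma, Wes, 39, 30), (Zephyr, Yan, Ned, 1, 29), (Zephyr, Yan, Ned, 14, 19), (Zephyr, Yan, Ned, 30, 12), (Zephyr, Yan, Ned, 39, 30), (Zephyr, Yan, Uma, 1, 29), (Zephyr, Yan, Uma, 14, 19), (Zephyr, Yan, Uma, 30, 12), (Zephyr, Yan, Uma, 39, 30)}.
Selection aname ≠ Uma: {(Alpha, Ada, Ned, 34, 16), (Alpha, Ada, Ned, 37, 13), (Alpha, Ivy, Mo, 34, 16), (Alpha, Ivy, Mo, 37, 13), (Alpha, Yan, Ola, 34, 16), (Alpha, Yan, Ola, 37, 13), (Alpha, Zed, Hal, 34, 16), (Alpha, Zed, Hal, 37, 13), (Zephyr, Cal, Mo, 1, 29), (Zephyr, Cal, Mo, 14, 19), (Zephyr, Cal, Mo, 30, 12), (Zephyr, Cal, Mo, 39, 30), (Zephyr, Uma, Wes, 1, 29), (Zephyr, Uma, Wes, 14, 19), (Zephyr, Uma, Wes, 30, 12), (Zephyr, Uma, Wes, 39, 30), (Zephyr, Yan, Ned, 1, 29), (Zephyr, Yan, Ned, 14, 19), (Zephyr, Yan, Ned, 30, 12), (Zephyr, Yan, Ned, 39, 30)}
Selection aid ≥ mid: {(Zephyr, Cal, Mo, 1, 29), (Zephyr, Cal, Mo, 14, 19), (Zephyr, Uma, Wes, 1, 29), (Zephyr, Uma, Wes, 14, 19), (Zephyr, Yan, Ned, 1, 29), (Zephyr, Yan, Ned, 14, 19)}
π_{sname, mid} gives {(Cal, 1), (Cal, 14), (Uma, 1), (Uma, 14), (Yan, 1), (Yan, 14)}.

{(Cal, 1), (Cal, 14), (Uma, 1), (Uma, 14), (Yan, 1), (Yan, 14)}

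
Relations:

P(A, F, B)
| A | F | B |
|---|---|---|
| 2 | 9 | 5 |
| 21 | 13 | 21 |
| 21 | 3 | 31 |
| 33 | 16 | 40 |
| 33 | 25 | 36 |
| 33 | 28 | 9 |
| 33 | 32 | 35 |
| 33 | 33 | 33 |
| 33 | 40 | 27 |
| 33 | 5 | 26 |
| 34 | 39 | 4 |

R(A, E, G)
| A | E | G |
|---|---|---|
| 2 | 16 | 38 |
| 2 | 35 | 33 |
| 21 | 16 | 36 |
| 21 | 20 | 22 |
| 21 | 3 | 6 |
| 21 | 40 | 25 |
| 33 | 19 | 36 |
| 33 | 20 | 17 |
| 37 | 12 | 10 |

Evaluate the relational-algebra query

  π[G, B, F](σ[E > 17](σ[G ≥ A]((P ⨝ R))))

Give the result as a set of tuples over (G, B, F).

{(22, 21, 13), (22, 31, 3), (25, 21, 13), (25, 31, 3), (33, 5, 9), (36, 26, 5), (36, 27, 40), (36, 33, 33), (36, 35, 32), (36, 36, 25), (36, 40, 16), (36, 9, 28)}

P ⋈ R (natural join on A): {(2, 9, 5, 16, 38), (2, 9, 5, 35, 33), (21, 13, 21, 16, 36), (21, 13, 21, 20, 22), (21, 13, 21, 3, 6), (21, 13, 21, 40, 25), (21, 3, 31, 16, 36), (21, 3, 31, 20, 22), (21, 3, 31, 3, 6), (21, 3, 31, 40, 25), (33, 16, 40, 19, 36), (33, 16, 40, 20, 17), (33, 25, 36, 19, 36), (33, 25, 36, 20, 17), (33, 28, 9, 19, 36), (33, 28, 9, 20, 17), (33, 32, 35, 19, 36), (33, 32, 35, 20, 17), (33, 33, 33, 19, 36), (33, 33, 33, 20, 17), (33, 40, 27, 19, 36), (33, 40, 27, 20, 17), (33, 5, 26, 19, 36), (33, 5, 26, 20, 17)}
Filtering on G ≥ A leaves {(2, 9, 5, 16, 38), (2, 9, 5, 35, 33), (21, 13, 21, 16, 36), (21, 13, 21, 20, 22), (21, 13, 21, 40, 25), (21, 3, 31, 16, 36), (21, 3, 31, 20, 22), (21, 3, 31, 40, 25), (33, 16, 40, 19, 36), (33, 25, 36, 19, 36), (33, 28, 9, 19, 36), (33, 32, 35, 19, 36), (33, 33, 33, 19, 36), (33, 40, 27, 19, 36), (33, 5, 26, 19, 36)}.
Filtering on E > 17 leaves {(2, 9, 5, 35, 33), (21, 13, 21, 20, 22), (21, 13, 21, 40, 25), (21, 3, 31, 20, 22), (21, 3, 31, 40, 25), (33, 16, 40, 19, 36), (33, 25, 36, 19, 36), (33, 28, 9, 19, 36), (33, 32, 35, 19, 36), (33, 33, 33, 19, 36), (33, 40, 27, 19, 36), (33, 5, 26, 19, 36)}.
π[G, B, F]: project onto (G, B, F) → {(22, 21, 13), (22, 31, 3), (25, 21, 13), (25, 31, 3), (33, 5, 9), (36, 26, 5), (36, 27, 40), (36, 33, 33), (36, 35, 32), (36, 36, 25), (36, 40, 16), (36, 9, 28)}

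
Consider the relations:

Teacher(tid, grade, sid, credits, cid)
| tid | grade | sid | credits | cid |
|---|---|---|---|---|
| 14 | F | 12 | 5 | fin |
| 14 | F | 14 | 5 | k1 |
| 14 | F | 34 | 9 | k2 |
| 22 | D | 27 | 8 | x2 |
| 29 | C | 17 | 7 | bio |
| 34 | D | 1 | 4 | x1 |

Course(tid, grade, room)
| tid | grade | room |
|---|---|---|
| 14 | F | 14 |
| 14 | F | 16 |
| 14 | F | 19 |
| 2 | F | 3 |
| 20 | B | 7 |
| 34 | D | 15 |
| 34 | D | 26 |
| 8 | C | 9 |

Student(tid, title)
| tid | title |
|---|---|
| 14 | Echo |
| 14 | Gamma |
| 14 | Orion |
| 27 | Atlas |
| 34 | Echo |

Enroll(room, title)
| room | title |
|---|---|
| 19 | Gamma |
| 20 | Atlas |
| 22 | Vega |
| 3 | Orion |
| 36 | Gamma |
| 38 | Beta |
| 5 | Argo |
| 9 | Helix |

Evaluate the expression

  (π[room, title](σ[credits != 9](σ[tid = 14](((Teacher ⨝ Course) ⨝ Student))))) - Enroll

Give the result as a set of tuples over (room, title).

Natural join on tid, grade: {(14, F, 12, 5, fin, 14), (14, F, 12, 5, fin, 16), (14, F, 12, 5, fin, 19), (14, F, 14, 5, k1, 14), (14, F, 14, 5, k1, 16), (14, F, 14, 5, k1, 19), (14, F, 34, 9, k2, 14), (14, F, 34, 9, k2, 16), (14, F, 34, 9, k2, 19), (34, D, 1, 4, x1, 15), (34, D, 1, 4, x1, 26)}
Natural join on tid: {(14, F, 12, 5, fin, 14, Echo), (14, F, 12, 5, fin, 14, Gamma), (14, F, 12, 5, fin, 14, Orion), (14, F, 12, 5, fin, 16, Echo), (14, F, 12, 5, fin, 16, Gamma), (14, F, 12, 5, fin, 16, Orion), (14, F, 12, 5, fin, 19, Echo), (14, F, 12, 5, fin, 19, Gamma), (14, F, 12, 5, fin, 19, Orion), (14, F, 14, 5, k1, 14, Echo), (14, F, 14, 5, k1, 14, Gamma), (14, F, 14, 5, k1, 14, Orion), (14, F, 14, 5, k1, 16, Echo), (14, F, 14, 5, k1, 16, Gamma), (14, F, 14, 5, k1, 16, Orion), (14, F, 14, 5, k1, 19, Echo), (14, F, 14, 5, k1, 19, Gamma), (14, F, 14, 5, k1, 19, Orion), (14, F, 34, 9, k2, 14, Echo), (14, F, 34, 9, k2, 14, Gamma), (14, F, 34, 9, k2, 14, Orion), (14, F, 34, 9, k2, 16, Echo), (14, F, 34, 9, k2, 16, Gamma), (14, F, 34, 9, k2, 16, Orion), (14, F, 34, 9, k2, 19, Echo), (14, F, 34, 9, k2, 19, Gamma), (14, F, 34, 9, k2, 19, Orion), (34, D, 1, 4, x1, 15, Echo), (34, D, 1, 4, x1, 26, Echo)}
σ[tid = 14]: keep tuples satisfying tid = 14 → {(14, F, 12, 5, fin, 14, Echo), (14, F, 12, 5, fin, 14, Gamma), (14, F, 12, 5, fin, 14, Orion), (14, F, 12, 5, fin, 16, Echo), (14, F, 12, 5, fin, 16, Gamma), (14, F, 12, 5, fin, 16, Orion), (14, F, 12, 5, fin, 19, Echo), (14, F, 12, 5, fin, 19, Gamma), (14, F, 12, 5, fin, 19, Orion), (14, F, 14, 5, k1, 14, Echo), (14, F, 14, 5, k1, 14, Gamma), (14, F, 14, 5, k1, 14, Orion), (14, F, 14, 5, k1, 16, Echo), (14, F, 14, 5, k1, 16, Gamma), (14, F, 14, 5, k1, 16, Orion), (14, F, 14, 5, k1, 19, Echo), (14, F, 14, 5, k1, 19, Gamma), (14, F, 14, 5, k1, 19, Orion), (14, F, 34, 9, k2, 14, Echo), (14, F, 34, 9, k2, 14, Gamma), (14, F, 34, 9, k2, 14, Orion), (14, F, 34, 9, k2, 16, Echo), (14, F, 34, 9, k2, 16, Gamma), (14, F, 34, 9, k2, 16, Orion), (14, F, 34, 9, k2, 19, Echo), (14, F, 34, 9, k2, 19, Gamma), (14, F, 34, 9, k2, 19, Orion)}
σ[credits != 9]: keep tuples satisfying credits != 9 → {(14, F, 12, 5, fin, 14, Echo), (14, F, 12, 5, fin, 14, Gamma), (14, F, 12, 5, fin, 14, Orion), (14, F, 12, 5, fin, 16, Echo), (14, F, 12, 5, fin, 16, Gamma), (14, F, 12, 5, fin, 16, Orion), (14, F, 12, 5, fin, 19, Echo), (14, F, 12, 5, fin, 19, Gamma), (14, F, 12, 5, fin, 19, Orion), (14, F, 14, 5, k1, 14, Echo), (14, F, 14, 5, k1, 14, Gamma), (14, F, 14, 5, k1, 14, Orion), (14, F, 14, 5, k1, 16, Echo), (14, F, 14, 5, k1, 16, Gamma), (14, F, 14, 5, k1, 16, Orion), (14, F, 14, 5, k1, 19, Echo), (14, F, 14, 5, k1, 19, Gamma), (14, F, 14, 5, k1, 19, Orion)}
π[room, title]: project onto (room, title) (9 duplicate(s) eliminated) → {(14, Echo), (14, Gamma), (14, Orion), (16, Echo), (16, Gamma), (16, Orion), (19, Echo), (19, Gamma), (19, Orion)}
Difference: {(14, Echo), (14, Gamma), (14, Orion), (16, Echo), (16, Gamma), (16, Orion), (19, Echo), (19, Gamma), (19, Orion)} with {(19, Gamma), (20, Atlas), (22, Vega), (3, Orion), (36, Gamma), (38, Beta), (5, Argo), (9, Helix)} → {(14, Echo), (14, Gamma), (14, Orion), (16, Echo), (16, Gamma), (16, Orion), (19, Echo), (19, Orion)}

{(14, Echo), (14, Gamma), (14, Orion), (16, Echo), (16, Gamma), (16, Orion), (19, Echo), (19, Orion)}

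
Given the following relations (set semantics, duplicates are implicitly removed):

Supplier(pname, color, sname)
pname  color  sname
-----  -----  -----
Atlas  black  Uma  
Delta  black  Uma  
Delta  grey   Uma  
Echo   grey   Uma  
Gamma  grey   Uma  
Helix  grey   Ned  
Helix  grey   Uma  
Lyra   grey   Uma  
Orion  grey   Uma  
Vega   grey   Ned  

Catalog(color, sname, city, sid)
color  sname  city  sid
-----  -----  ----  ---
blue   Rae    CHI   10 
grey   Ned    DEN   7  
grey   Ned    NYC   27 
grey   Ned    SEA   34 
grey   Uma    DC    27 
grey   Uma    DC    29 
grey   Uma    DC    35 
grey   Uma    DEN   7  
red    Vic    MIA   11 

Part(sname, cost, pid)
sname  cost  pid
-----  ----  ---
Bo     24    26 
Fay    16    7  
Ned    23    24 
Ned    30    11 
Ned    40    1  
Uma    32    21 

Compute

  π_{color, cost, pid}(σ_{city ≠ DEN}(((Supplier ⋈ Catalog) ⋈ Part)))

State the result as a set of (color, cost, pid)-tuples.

{(grey, 23, 24), (grey, 30, 11), (grey, 32, 21), (grey, 40, 1)}

Joining Supplier and Catalog on color, sname yields {(Delta, grey, Uma, DC, 27), (Delta, grey, Uma, DC, 29), (Delta, grey, Uma, DC, 35), (Delta, grey, Uma, DEN, 7), (Echo, grey, Uma, DC, 27), (Echo, grey, Uma, DC, 29), (Echo, grey, Uma, DC, 35), (Echo, grey, Uma, DEN, 7), (Gamma, grey, Uma, DC, 27), (Gamma, grey, Uma, DC, 29), (Gamma, grey, Uma, DC, 35), (Gamma, grey, Uma, DEN, 7), (Helix, grey, Ned, DEN, 7), (Helix, grey, Ned, NYC, 27), (Helix, grey, Ned, SEA, 34), (Helix, grey, Uma, DC, 27), (Helix, grey, Uma, DC, 29), (Helix, grey, Uma, DC, 35), (Helix, grey, Uma, DEN, 7), (Lyra, grey, Uma, DC, 27), (Lyra, grey, Uma, DC, 29), (Lyra, grey, Uma, DC, 35), (Lyra, grey, Uma, DEN, 7), (Orion, grey, Uma, DC, 27), (Orion, grey, Uma, DC, 29), (Orion, grey, Uma, DC, 35), (Orion, grey, Uma, DEN, 7), (Vega, grey, Ned, DEN, 7), (Vega, grey, Ned, NYC, 27), (Vega, grey, Ned, SEA, 34)}.
Joining (Supplier ⋈ Catalog) and Part on sname yields {(Delta, grey, Uma, DC, 27, 32, 21), (Delta, grey, Uma, DC, 29, 32, 21), (Delta, grey, Uma, DC, 35, 32, 21), (Delta, grey, Uma, DEN, 7, 32, 21), (Echo, grey, Uma, DC, 27, 32, 21), (Echo, grey, Uma, DC, 29, 32, 21), (Echo, grey, Uma, DC, 35, 32, 21), (Echo, grey, Uma, DEN, 7, 32, 21), (Gamma, grey, Uma, DC, 27, 32, 21), (Gamma, grey, Uma, DC, 29, 32, 21), (Gamma, grey, Uma, DC, 35, 32, 21), (Gamma, grey, Uma, DEN, 7, 32, 21), (Helix, grey, Ned, DEN, 7, 23, 24), (Helix, grey, Ned, DEN, 7, 30, 11), (Helix, grey, Ned, DEN, 7, 40, 1), (Helix, grey, Ned, NYC, 27, 23, 24), (Helix, grey, Ned, NYC, 27, 30, 11), (Helix, grey, Ned, NYC, 27, 40, 1), (Helix, grey, Ned, SEA, 34, 23, 24), (Helix, grey, Ned, SEA, 34, 30, 11), (Helix, grey, Ned, SEA, 34, 40, 1), (Helix, grey, Uma, DC, 27, 32, 21), (Helix, grey, Uma, DC, 29, 32, 21), (Helix, grey, Uma, DC, 35, 32, 21), (Helix, grey, Uma, DEN, 7, 32, 21), (Lyra, grey, Uma, DC, 27, 32, 21), (Lyra, grey, Uma, DC, 29, 32, 21), (Lyra, grey, Uma, DC, 35, 32, 21), (Lyra, grey, Uma, DEN, 7, 32, 21), (Orion, grey, Uma, DC, 27, 32, 21), (Orion, grey, Uma, DC, 29, 32, 21), (Orion, grey, Uma, DC, 35, 32, 21), (Orion, grey, Uma, DEN, 7, 32, 21), (Vega, grey, Ned, DEN, 7, 23, 24), (Vega, grey, Ned, DEN, 7, 30, 11), (Vega, grey, Ned, DEN, 7, 40, 1), (Vega, grey, Ned, NYC, 27, 23, 24), (Vega, grey, Ned, NYC, 27, 30, 11), (Vega, grey, Ned, NYC, 27, 40, 1), (Vega, grey, Ned, SEA, 34, 23, 24), (Vega, grey, Ned, SEA, 34, 30, 11), (Vega, grey, Ned, SEA, 34, 40, 1)}.
σ[city ≠ DEN]: keep tuples satisfying city ≠ DEN → {(Delta, grey, Uma, DC, 27, 32, 21), (Delta, grey, Uma, DC, 29, 32, 21), (Delta, grey, Uma, DC, 35, 32, 21), (Echo, grey, Uma, DC, 27, 32, 21), (Echo, grey, Uma, DC, 29, 32, 21), (Echo, grey, Uma, DC, 35, 32, 21), (Gamma, grey, Uma, DC, 27, 32, 21), (Gamma, grey, Uma, DC, 29, 32, 21), (Gamma, grey, Uma, DC, 35, 32, 21), (Helix, grey, Ned, NYC, 27, 23, 24), (Helix, grey, Ned, NYC, 27, 30, 11), (Helix, grey, Ned, NYC, 27, 40, 1), (Helix, grey, Ned, SEA, 34, 23, 24), (Helix, grey, Ned, SEA, 34, 30, 11), (Helix, grey, Ned, SEA, 34, 40, 1), (Helix, grey, Uma, DC, 27, 32, 21), (Helix, grey, Uma, DC, 29, 32, 21), (Helix, grey, Uma, DC, 35, 32, 21), (Lyra, grey, Uma, DC, 27, 32, 21), (Lyra, grey, Uma, DC, 29, 32, 21), (Lyra, grey, Uma, DC, 35, 32, 21), (Orion, grey, Uma, DC, 27, 32, 21), (Orion, grey, Uma, DC, 29, 32, 21), (Orion, grey, Uma, DC, 35, 32, 21), (Vega, grey, Ned, NYC, 27, 23, 24), (Vega, grey, Ned, NYC, 27, 30, 11), (Vega, grey, Ned, NYC, 27, 40, 1), (Vega, grey, Ned, SEA, 34, 23, 24), (Vega, grey, Ned, SEA, 34, 30, 11), (Vega, grey, Ned, SEA, 34, 40, 1)}
π_{color, cost, pid} gives {(grey, 23, 24), (grey, 30, 11), (grey, 32, 21), (grey, 40, 1)} (26 duplicate(s) eliminated).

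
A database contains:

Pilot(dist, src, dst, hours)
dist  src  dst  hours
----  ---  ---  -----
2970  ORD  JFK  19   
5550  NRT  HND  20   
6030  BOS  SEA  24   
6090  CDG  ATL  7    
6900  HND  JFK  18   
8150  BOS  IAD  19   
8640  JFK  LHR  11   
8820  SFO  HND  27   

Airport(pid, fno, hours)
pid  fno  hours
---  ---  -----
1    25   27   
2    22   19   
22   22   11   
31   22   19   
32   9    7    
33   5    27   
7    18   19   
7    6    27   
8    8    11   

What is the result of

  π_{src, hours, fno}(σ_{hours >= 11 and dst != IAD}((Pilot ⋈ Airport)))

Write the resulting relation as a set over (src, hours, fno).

{(JFK, 11, 22), (JFK, 11, 8), (ORD, 19, 18), (ORD, 19, 22), (SFO, 27, 25), (SFO, 27, 5), (SFO, 27, 6)}

Natural join on hours: {(2970, ORD, JFK, 19, 2, 22), (2970, ORD, JFK, 19, 31, 22), (2970, ORD, JFK, 19, 7, 18), (6090, CDG, ATL, 7, 32, 9), (8150, BOS, IAD, 19, 2, 22), (8150, BOS, IAD, 19, 31, 22), (8150, BOS, IAD, 19, 7, 18), (8640, JFK, LHR, 11, 22, 22), (8640, JFK, LHR, 11, 8, 8), (8820, SFO, HND, 27, 1, 25), (8820, SFO, HND, 27, 33, 5), (8820, SFO, HND, 27, 7, 6)}
Filtering on hours >= 11 and dst != IAD leaves {(2970, ORD, JFK, 19, 2, 22), (2970, ORD, JFK, 19, 31, 22), (2970, ORD, JFK, 19, 7, 18), (8640, JFK, LHR, 11, 22, 22), (8640, JFK, LHR, 11, 8, 8), (8820, SFO, HND, 27, 1, 25), (8820, SFO, HND, 27, 33, 5), (8820, SFO, HND, 27, 7, 6)}.
Keep only column(s) src, hours, fno (1 duplicate(s) eliminated): {(JFK, 11, 22), (JFK, 11, 8), (ORD, 19, 18), (ORD, 19, 22), (SFO, 27, 25), (SFO, 27, 5), (SFO, 27, 6)}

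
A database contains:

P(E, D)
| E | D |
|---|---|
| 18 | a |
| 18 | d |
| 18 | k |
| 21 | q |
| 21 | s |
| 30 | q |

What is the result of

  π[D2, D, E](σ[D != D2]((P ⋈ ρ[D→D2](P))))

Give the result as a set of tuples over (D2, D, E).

ρ[D→D2]: schema becomes (E, D2); tuples unchanged.
Joining P and ρ[D→D2](P) on E yields {(18, a, a), (18, a, d), (18, a, k), (18, d, a), (18, d, d), (18, d, k), (18, k, a), (18, k, d), (18, k, k), (21, q, q), (21, q, s), (21, s, q), (21, s, s), (30, q, q)}.
σ[D != D2]: keep tuples satisfying D != D2 → {(18, a, d), (18, a, k), (18, d, a), (18, d, k), (18, k, a), (18, k, d), (21, q, s), (21, s, q)}
Keep only column(s) D2, D, E: {(a, d, 18), (a, k, 18), (d, a, 18), (d, k, 18), (k, a, 18), (k, d, 18), (q, s, 21), (s, q, 21)}

{(a, d, 18), (a, k, 18), (d, a, 18), (d, k, 18), (k, a, 18), (k, d, 18), (q, s, 21), (s, q, 21)}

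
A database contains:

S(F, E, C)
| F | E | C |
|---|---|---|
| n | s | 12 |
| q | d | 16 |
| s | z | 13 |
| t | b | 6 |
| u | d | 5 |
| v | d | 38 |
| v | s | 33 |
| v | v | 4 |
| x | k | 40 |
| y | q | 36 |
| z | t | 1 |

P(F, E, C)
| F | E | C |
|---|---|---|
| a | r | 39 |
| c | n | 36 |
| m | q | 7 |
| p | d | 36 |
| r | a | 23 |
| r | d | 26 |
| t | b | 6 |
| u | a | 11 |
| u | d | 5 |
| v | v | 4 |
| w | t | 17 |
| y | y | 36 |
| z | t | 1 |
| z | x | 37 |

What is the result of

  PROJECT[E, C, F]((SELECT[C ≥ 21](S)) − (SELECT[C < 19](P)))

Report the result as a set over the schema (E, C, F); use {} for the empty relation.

{(d, 38, v), (k, 40, x), (q, 36, y), (s, 33, v)}

Selection C ≥ 21: {(v, d, 38), (v, s, 33), (x, k, 40), (y, q, 36)}
Selection C < 19: {(m, q, 7), (t, b, 6), (u, a, 11), (u, d, 5), (v, v, 4), (w, t, 17), (z, t, 1)}
Difference: {(v, d, 38), (v, s, 33), (x, k, 40), (y, q, 36)} with {(m, q, 7), (t, b, 6), (u, a, 11), (u, d, 5), (v, v, 4), (w, t, 17), (z, t, 1)} → {(v, d, 38), (v, s, 33), (x, k, 40), (y, q, 36)}
Keep only column(s) E, C, F: {(d, 38, v), (k, 40, x), (q, 36, y), (s, 33, v)}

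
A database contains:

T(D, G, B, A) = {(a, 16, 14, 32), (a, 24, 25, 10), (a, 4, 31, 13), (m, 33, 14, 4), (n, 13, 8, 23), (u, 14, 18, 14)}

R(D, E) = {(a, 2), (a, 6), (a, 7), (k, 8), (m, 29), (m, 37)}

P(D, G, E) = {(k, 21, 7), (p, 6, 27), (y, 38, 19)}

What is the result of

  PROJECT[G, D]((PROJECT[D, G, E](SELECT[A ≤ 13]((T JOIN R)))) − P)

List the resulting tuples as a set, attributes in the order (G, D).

Natural join on D: {(a, 16, 14, 32, 2), (a, 16, 14, 32, 6), (a, 16, 14, 32, 7), (a, 24, 25, 10, 2), (a, 24, 25, 10, 6), (a, 24, 25, 10, 7), (a, 4, 31, 13, 2), (a, 4, 31, 13, 6), (a, 4, 31, 13, 7), (m, 33, 14, 4, 29), (m, 33, 14, 4, 37)}
Apply σ_{A ≤ 13}; surviving tuples: {(a, 24, 25, 10, 2), (a, 24, 25, 10, 6), (a, 24, 25, 10, 7), (a, 4, 31, 13, 2), (a, 4, 31, 13, 6), (a, 4, 31, 13, 7), (m, 33, 14, 4, 29), (m, 33, 14, 4, 37)}
Keep only column(s) D, G, E: {(a, 24, 2), (a, 24, 6), (a, 24, 7), (a, 4, 2), (a, 4, 6), (a, 4, 7), (m, 33, 29), (m, 33, 37)}
Difference: {(a, 24, 2), (a, 24, 6), (a, 24, 7), (a, 4, 2), (a, 4, 6), (a, 4, 7), (m, 33, 29), (m, 33, 37)} with {(k, 21, 7), (p, 6, 27), (y, 38, 19)} → {(a, 24, 2), (a, 24, 6), (a, 24, 7), (a, 4, 2), (a, 4, 6), (a, 4, 7), (m, 33, 29), (m, 33, 37)}
Keep only column(s) G, D (5 duplicate(s) eliminated): {(24, a), (33, m), (4, a)}

{(24, a), (33, m), (4, a)}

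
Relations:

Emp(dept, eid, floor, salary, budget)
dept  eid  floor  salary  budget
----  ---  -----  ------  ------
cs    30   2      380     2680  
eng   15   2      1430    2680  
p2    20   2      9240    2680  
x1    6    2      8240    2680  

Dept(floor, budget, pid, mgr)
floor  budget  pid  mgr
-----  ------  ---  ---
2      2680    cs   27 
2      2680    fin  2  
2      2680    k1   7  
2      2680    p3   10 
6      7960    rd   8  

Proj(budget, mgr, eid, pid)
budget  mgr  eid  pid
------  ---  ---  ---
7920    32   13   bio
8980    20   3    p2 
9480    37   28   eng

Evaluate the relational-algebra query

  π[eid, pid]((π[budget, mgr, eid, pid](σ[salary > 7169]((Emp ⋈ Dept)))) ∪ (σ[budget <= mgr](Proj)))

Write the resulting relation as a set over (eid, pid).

{(20, cs), (20, fin), (20, k1), (20, p3), (6, cs), (6, fin), (6, k1), (6, p3)}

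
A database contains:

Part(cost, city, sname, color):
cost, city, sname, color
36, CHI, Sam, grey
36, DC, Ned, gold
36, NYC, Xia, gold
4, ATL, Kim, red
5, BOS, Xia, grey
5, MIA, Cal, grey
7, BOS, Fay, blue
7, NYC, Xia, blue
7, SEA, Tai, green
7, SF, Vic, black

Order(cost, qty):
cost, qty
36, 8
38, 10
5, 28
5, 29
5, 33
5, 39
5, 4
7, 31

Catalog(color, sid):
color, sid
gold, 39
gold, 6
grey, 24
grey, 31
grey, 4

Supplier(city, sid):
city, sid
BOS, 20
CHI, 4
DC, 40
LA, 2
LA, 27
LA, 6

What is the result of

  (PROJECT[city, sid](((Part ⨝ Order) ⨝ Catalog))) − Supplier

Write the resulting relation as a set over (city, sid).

Joining Part and Order on cost yields {(36, CHI, Sam, grey, 8), (36, DC, Ned, gold, 8), (36, NYC, Xia, gold, 8), (5, BOS, Xia, grey, 28), (5, BOS, Xia, grey, 29), (5, BOS, Xia, grey, 33), (5, BOS, Xia, grey, 39), (5, BOS, Xia, grey, 4), (5, MIA, Cal, grey, 28), (5, MIA, Cal, grey, 29), (5, MIA, Cal, grey, 33), (5, MIA, Cal, grey, 39), (5, MIA, Cal, grey, 4), (7, BOS, Fay, blue, 31), (7, NYC, Xia, blue, 31), (7, SEA, Tai, green, 31), (7, SF, Vic, black, 31)}.
Joining (Part ⨝ Order) and Catalog on color yields {(36, CHI, Sam, grey, 8, 24), (36, CHI, Sam, grey, 8, 31), (36, CHI, Sam, grey, 8, 4), (36, DC, Ned, gold, 8, 39), (36, DC, Ned, gold, 8, 6), (36, NYC, Xia, gold, 8, 39), (36, NYC, Xia, gold, 8, 6), (5, BOS, Xia, grey, 28, 24), (5, BOS, Xia, grey, 28, 31), (5, BOS, Xia, grey, 28, 4), (5, BOS, Xia, grey, 29, 24), (5, BOS, Xia, grey, 29, 31), (5, BOS, Xia, grey, 29, 4), (5, BOS, Xia, grey, 33, 24), (5, BOS, Xia, grey, 33, 31), (5, BOS, Xia, grey, 33, 4), (5, BOS, Xia, grey, 39, 24), (5, BOS, Xia, grey, 39, 31), (5, BOS, Xia, grey, 39, 4), (5, BOS, Xia, grey, 4, 24), (5, BOS, Xia, grey, 4, 31), (5, BOS, Xia, grey, 4, 4), (5, MIA, Cal, grey, 28, 24), (5, MIA, Cal, grey, 28, 31), (5, MIA, Cal, grey, 28, 4), (5, MIA, Cal, grey, 29, 24), (5, MIA, Cal, grey, 29, 31), (5, MIA, Cal, grey, 29, 4), (5, MIA, Cal, grey, 33, 24), (5, MIA, Cal, grey, 33, 31), (5, MIA, Cal, grey, 33, 4), (5, MIA, Cal, grey, 39, 24), (5, MIA, Cal, grey, 39, 31), (5, MIA, Cal, grey, 39, 4), (5, MIA, Cal, grey, 4, 24), (5, MIA, Cal, grey, 4, 31), (5, MIA, Cal, grey, 4, 4)}.
Projecting to city, sid (24 duplicate(s) eliminated): {(BOS, 24), (BOS, 31), (BOS, 4), (CHI, 24), (CHI, 31), (CHI, 4), (DC, 39), (DC, 6), (MIA, 24), (MIA, 31), (MIA, 4), (NYC, 39), (NYC, 6)}
Taking the difference: {(BOS, 24), (BOS, 31), (BOS, 4), (CHI, 24), (CHI, 31), (DC, 39), (DC, 6), (MIA, 24), (MIA, 31), (MIA, 4), (NYC, 39), (NYC, 6)}

{(BOS, 24), (BOS, 31), (BOS, 4), (CHI, 24), (CHI, 31), (DC, 39), (DC, 6), (MIA, 24), (MIA, 31), (MIA, 4), (NYC, 39), (NYC, 6)}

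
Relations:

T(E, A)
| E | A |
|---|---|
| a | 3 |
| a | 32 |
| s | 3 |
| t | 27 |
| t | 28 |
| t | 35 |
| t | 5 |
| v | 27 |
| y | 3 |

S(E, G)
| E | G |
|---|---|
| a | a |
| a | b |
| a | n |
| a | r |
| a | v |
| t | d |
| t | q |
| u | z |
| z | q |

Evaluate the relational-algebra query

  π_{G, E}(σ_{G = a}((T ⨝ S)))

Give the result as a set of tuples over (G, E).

{(a, a)}

Joining T and S on E yields {(a, 3, a), (a, 3, b), (a, 3, n), (a, 3, r), (a, 3, v), (a, 32, a), (a, 32, b), (a, 32, n), (a, 32, r), (a, 32, v), (t, 27, d), (t, 27, q), (t, 28, d), (t, 28, q), (t, 35, d), (t, 35, q), (t, 5, d), (t, 5, q)}.
Selection G = a: {(a, 3, a), (a, 32, a)}
Keep only column(s) G, E (1 duplicate(s) eliminated): {(a, a)}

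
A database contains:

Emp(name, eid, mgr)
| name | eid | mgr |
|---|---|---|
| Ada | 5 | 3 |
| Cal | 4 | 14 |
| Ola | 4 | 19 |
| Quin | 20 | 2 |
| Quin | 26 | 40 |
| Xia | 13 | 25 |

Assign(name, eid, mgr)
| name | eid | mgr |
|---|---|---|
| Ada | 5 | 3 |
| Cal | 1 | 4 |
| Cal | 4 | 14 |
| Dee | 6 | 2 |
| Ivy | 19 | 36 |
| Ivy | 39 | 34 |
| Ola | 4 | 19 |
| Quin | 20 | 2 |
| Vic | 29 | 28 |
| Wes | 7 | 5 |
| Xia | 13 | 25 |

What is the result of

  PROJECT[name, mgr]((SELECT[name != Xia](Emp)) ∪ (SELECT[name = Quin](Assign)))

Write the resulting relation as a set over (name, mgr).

{(Ada, 3), (Cal, 14), (Ola, 19), (Quin, 2), (Quin, 40)}

Apply σ_{name != Xia}; surviving tuples: {(Ada, 5, 3), (Cal, 4, 14), (Ola, 4, 19), (Quin, 20, 2), (Quin, 26, 40)}
Apply σ_{name = Quin}; surviving tuples: {(Quin, 20, 2)}
Set union of the two operands is {(Ada, 5, 3), (Cal, 4, 14), (Ola, 4, 19), (Quin, 20, 2), (Quin, 26, 40)}.
Keep only column(s) name, mgr: {(Ada, 3), (Cal, 14), (Ola, 19), (Quin, 2), (Quin, 40)}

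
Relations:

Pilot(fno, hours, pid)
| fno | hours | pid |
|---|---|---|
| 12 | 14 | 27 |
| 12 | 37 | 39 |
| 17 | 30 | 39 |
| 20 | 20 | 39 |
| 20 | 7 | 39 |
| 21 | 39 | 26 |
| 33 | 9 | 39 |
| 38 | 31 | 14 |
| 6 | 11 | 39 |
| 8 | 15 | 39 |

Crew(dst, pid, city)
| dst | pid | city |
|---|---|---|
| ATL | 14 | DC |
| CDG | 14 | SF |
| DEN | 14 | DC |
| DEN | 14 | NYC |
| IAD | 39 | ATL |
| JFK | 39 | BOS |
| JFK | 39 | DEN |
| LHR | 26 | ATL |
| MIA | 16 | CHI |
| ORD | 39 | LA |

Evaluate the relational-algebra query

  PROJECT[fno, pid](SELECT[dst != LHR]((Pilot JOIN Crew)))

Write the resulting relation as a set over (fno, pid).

{(12, 39), (17, 39), (20, 39), (33, 39), (38, 14), (6, 39), (8, 39)}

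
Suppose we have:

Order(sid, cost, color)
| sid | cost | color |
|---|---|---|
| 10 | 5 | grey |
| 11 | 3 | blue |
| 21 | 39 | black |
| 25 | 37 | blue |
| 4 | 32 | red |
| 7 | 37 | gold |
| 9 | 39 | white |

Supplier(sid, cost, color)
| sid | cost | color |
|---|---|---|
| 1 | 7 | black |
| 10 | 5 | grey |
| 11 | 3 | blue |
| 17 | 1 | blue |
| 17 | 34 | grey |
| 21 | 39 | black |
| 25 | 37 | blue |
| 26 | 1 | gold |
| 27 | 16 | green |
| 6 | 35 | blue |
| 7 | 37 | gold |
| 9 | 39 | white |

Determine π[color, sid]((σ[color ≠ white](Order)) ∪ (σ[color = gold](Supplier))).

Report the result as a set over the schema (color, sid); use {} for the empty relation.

{(black, 21), (blue, 11), (blue, 25), (gold, 26), (gold, 7), (grey, 10), (red, 4)}

Filtering on color ≠ white leaves {(10, 5, grey), (11, 3, blue), (21, 39, black), (25, 37, blue), (4, 32, red), (7, 37, gold)}.
Filtering on color = gold leaves {(26, 1, gold), (7, 37, gold)}.
Taking the union: {(10, 5, grey), (11, 3, blue), (21, 39, black), (25, 37, blue), (26, 1, gold), (4, 32, red), (7, 37, gold)}
π_{color, sid} gives {(black, 21), (blue, 11), (blue, 25), (gold, 26), (gold, 7), (grey, 10), (red, 4)}.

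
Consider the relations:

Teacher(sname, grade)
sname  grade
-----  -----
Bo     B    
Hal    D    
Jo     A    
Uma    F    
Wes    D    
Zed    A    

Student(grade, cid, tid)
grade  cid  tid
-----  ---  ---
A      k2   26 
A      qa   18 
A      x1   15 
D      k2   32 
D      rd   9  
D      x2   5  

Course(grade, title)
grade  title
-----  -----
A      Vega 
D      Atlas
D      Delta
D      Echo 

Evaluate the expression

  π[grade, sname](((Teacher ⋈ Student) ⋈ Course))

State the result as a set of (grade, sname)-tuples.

{(A, Jo), (A, Zed), (D, Hal), (D, Wes)}

Natural join on grade: {(Hal, D, k2, 32), (Hal, D, rd, 9), (Hal, D, x2, 5), (Jo, A, k2, 26), (Jo, A, qa, 18), (Jo, A, x1, 15), (Wes, D, k2, 32), (Wes, D, rd, 9), (Wes, D, x2, 5), (Zed, A, k2, 26), (Zed, A, qa, 18), (Zed, A, x1, 15)}
Natural join on grade: {(Hal, D, k2, 32, Atlas), (Hal, D, k2, 32, Delta), (Hal, D, k2, 32, Echo), (Hal, D, rd, 9, Atlas), (Hal, D, rd, 9, Delta), (Hal, D, rd, 9, Echo), (Hal, D, x2, 5, Atlas), (Hal, D, x2, 5, Delta), (Hal, D, x2, 5, Echo), (Jo, A, k2, 26, Vega), (Jo, A, qa, 18, Vega), (Jo, A, x1, 15, Vega), (Wes, D, k2, 32, Atlas), (Wes, D, k2, 32, Delta), (Wes, D, k2, 32, Echo), (Wes, D, rd, 9, Atlas), (Wes, D, rd, 9, Delta), (Wes, D, rd, 9, Echo), (Wes, D, x2, 5, Atlas), (Wes, D, x2, 5, Delta), (Wes, D, x2, 5, Echo), (Zed, A, k2, 26, Vega), (Zed, A, qa, 18, Vega), (Zed, A, x1, 15, Vega)}
π[grade, sname]: project onto (grade, sname) (20 duplicate(s) eliminated) → {(A, Jo), (A, Zed), (D, Hal), (D, Wes)}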